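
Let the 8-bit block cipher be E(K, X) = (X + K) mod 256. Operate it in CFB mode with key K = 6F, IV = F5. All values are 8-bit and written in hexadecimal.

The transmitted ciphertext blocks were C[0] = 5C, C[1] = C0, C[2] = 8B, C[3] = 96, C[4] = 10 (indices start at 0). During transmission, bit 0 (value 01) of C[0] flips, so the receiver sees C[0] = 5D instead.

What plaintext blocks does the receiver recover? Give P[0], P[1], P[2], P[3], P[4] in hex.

P[0] = 39, P[1] = 0C, P[2] = A4, P[3] = 6C, P[4] = 15

CFB decryption: P_i = C_i ⊕ E(K, C_{i−1}), with C_{−1} = IV.
Only C[0] changed, to 5D. In CFB, a change in C_i flips the same bit in P_i and garbles P_{i+1}. Decrypting the received ciphertext:
P[0]: E(K, F5) = 64; 5D ⊕ 64 = 39.
P[1]: E(K, 5D) = CC; C0 ⊕ CC = 0C.
P[2]: E(K, C0) = 2F; 8B ⊕ 2F = A4.
P[3]: E(K, 8B) = FA; 96 ⊕ FA = 6C.
P[4]: E(K, 96) = 05; 10 ⊕ 05 = 15.
Blocks that differ from the original plaintext: P[0], P[1].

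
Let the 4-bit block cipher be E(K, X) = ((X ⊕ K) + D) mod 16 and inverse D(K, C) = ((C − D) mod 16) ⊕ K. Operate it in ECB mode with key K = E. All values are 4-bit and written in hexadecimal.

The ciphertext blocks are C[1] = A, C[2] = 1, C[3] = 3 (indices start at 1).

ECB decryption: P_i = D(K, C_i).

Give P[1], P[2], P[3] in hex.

P[1]: D(K, A) = 3.
P[2]: D(K, 1) = A.
P[3]: D(K, 3) = 8.

P[1] = 3, P[2] = A, P[3] = 8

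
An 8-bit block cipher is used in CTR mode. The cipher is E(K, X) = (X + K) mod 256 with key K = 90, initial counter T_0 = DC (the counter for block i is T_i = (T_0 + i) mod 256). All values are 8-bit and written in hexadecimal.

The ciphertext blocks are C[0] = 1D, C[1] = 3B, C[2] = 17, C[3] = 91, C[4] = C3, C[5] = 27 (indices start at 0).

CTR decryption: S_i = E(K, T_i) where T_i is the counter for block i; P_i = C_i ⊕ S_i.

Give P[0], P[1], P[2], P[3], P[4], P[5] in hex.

P[0]: T = DC, S = E(K, T) = 6C; 1D ⊕ 6C = 71.
P[1]: T = DD, S = E(K, T) = 6D; 3B ⊕ 6D = 56.
P[2]: T = DE, S = E(K, T) = 6E; 17 ⊕ 6E = 79.
P[3]: T = DF, S = E(K, T) = 6F; 91 ⊕ 6F = FE.
P[4]: T = E0, S = E(K, T) = 70; C3 ⊕ 70 = B3.
P[5]: T = E1, S = E(K, T) = 71; 27 ⊕ 71 = 56.

P[0] = 71, P[1] = 56, P[2] = 79, P[3] = FE, P[4] = B3, P[5] = 56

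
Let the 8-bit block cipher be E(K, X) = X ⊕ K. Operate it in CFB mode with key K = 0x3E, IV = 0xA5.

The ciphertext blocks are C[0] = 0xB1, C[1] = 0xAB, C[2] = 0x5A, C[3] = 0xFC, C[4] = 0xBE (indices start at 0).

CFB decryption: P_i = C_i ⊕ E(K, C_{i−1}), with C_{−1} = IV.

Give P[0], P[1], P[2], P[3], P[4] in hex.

P[0] = 0x2A, P[1] = 0x24, P[2] = 0xCF, P[3] = 0x98, P[4] = 0x7C

P[0]: E(K, 0xA5) = 0x9B; 0xB1 ⊕ 0x9B = 0x2A.
P[1]: E(K, 0xB1) = 0x8F; 0xAB ⊕ 0x8F = 0x24.
P[2]: E(K, 0xAB) = 0x95; 0x5A ⊕ 0x95 = 0xCF.
P[3]: E(K, 0x5A) = 0x64; 0xFC ⊕ 0x64 = 0x98.
P[4]: E(K, 0xFC) = 0xC2; 0xBE ⊕ 0xC2 = 0x7C.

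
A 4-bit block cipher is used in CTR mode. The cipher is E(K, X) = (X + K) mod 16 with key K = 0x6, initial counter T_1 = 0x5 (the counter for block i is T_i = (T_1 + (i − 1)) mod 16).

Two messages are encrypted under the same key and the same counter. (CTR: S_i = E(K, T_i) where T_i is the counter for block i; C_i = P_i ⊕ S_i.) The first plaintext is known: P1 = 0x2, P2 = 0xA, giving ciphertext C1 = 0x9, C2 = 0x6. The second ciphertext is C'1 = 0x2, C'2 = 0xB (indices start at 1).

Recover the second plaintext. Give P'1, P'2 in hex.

In CTR with a reused counter, both messages share the same keystream S_i, so C_i ⊕ C'_i = P_i ⊕ P'_i and thus P'_i = P_i ⊕ C_i ⊕ C'_i.
P'1: 0x2 ⊕ 0x9 ⊕ 0x2 = 0x9.
P'2: 0xA ⊕ 0x6 ⊕ 0xB = 0x7.

P'1 = 0x9, P'2 = 0x7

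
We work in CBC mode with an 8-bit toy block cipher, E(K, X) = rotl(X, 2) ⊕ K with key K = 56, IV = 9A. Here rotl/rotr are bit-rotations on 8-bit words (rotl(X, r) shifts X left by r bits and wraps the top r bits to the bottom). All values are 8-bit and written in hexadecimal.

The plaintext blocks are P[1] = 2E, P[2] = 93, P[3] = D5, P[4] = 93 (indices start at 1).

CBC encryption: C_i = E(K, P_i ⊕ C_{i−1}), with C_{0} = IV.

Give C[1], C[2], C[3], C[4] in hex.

C[1]: P[1] ⊕ 9A = B4; E(K, B4) = 84.
C[2]: P[2] ⊕ 84 = 17; E(K, 17) = 0A.
C[3]: P[3] ⊕ 0A = DF; E(K, DF) = 29.
C[4]: P[4] ⊕ 29 = BA; E(K, BA) = BC.

C[1] = 84, C[2] = 0A, C[3] = 29, C[4] = BC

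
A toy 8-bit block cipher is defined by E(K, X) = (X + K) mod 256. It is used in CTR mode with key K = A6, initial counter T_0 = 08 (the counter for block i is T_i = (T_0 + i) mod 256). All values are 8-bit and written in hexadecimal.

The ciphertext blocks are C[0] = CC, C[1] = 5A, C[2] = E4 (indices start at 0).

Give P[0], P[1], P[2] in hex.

CTR decryption: S_i = E(K, T_i) where T_i is the counter for block i; P_i = C_i ⊕ S_i.
P[0]: T = 08, S = E(K, T) = AE; CC ⊕ AE = 62.
P[1]: T = 09, S = E(K, T) = AF; 5A ⊕ AF = F5.
P[2]: T = 0A, S = E(K, T) = B0; E4 ⊕ B0 = 54.

P[0] = 62, P[1] = F5, P[2] = 54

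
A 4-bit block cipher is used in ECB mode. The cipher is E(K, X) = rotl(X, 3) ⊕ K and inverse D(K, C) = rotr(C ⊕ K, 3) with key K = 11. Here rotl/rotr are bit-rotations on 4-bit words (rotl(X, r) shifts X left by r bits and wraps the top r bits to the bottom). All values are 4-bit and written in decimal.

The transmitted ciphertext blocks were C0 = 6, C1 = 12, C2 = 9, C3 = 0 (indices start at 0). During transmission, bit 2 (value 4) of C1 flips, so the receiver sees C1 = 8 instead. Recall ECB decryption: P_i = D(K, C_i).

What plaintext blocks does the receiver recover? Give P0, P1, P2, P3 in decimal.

Only C1 changed, to 8. In ECB, a change in C_i affects only P_i. Decrypting the received ciphertext:
P0: D(K, 6) = 11.
P1: D(K, 8) = 6.
P2: D(K, 9) = 4.
P3: D(K, 0) = 7.
Blocks that differ from the original plaintext: P1.

P0 = 11, P1 = 6, P2 = 4, P3 = 7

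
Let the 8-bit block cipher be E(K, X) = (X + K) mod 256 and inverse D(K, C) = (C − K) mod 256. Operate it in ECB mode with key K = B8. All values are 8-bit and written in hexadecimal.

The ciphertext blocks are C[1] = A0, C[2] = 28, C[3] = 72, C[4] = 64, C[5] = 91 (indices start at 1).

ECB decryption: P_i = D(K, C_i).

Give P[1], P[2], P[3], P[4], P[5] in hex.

P[1]: D(K, A0) = E8.
P[2]: D(K, 28) = 70.
P[3]: D(K, 72) = BA.
P[4]: D(K, 64) = AC.
P[5]: D(K, 91) = D9.

P[1] = E8, P[2] = 70, P[3] = BA, P[4] = AC, P[5] = D9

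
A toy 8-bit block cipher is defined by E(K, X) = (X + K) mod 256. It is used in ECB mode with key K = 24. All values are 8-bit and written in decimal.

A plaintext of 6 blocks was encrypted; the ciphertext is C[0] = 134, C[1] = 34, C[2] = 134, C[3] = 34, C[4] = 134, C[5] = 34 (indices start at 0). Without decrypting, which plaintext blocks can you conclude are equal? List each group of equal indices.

ECB encrypts each block independently with the same key, so equal ciphertext blocks imply equal plaintext blocks.
C[0] = C[2] = C[4] = 134, so P[0] = P[2] = P[4].
C[1] = C[3] = C[5] = 34, so P[1] = P[3] = P[5].

P[0] = P[2] = P[4]; P[1] = P[3] = P[5]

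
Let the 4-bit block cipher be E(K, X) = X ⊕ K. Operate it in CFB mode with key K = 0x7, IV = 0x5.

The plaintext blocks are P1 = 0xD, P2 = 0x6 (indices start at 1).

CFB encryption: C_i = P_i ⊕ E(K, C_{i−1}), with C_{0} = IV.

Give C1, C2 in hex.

C1 = 0xF, C2 = 0xE

C1: E(K, 0x5) = 0x2; 0xD ⊕ 0x2 = 0xF.
C2: E(K, 0xF) = 0x8; 0x6 ⊕ 0x8 = 0xE.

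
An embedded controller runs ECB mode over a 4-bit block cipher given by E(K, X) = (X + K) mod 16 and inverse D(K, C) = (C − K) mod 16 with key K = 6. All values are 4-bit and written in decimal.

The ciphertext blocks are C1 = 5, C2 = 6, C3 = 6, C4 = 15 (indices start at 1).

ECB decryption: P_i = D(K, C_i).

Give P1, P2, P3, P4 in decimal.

P1 = 15, P2 = 0, P3 = 0, P4 = 9

P1: D(K, 5) = 15.
P2: D(K, 6) = 0.
P3: D(K, 6) = 0.
P4: D(K, 15) = 9.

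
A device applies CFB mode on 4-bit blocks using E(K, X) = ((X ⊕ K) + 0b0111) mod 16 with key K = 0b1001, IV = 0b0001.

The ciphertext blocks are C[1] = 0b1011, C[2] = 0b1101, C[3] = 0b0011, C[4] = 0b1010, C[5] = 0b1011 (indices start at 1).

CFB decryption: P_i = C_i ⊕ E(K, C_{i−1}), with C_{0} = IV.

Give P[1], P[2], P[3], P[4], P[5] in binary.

P[1]: E(K, 0b0001) = 0b1111; 0b1011 ⊕ 0b1111 = 0b0100.
P[2]: E(K, 0b1011) = 0b1001; 0b1101 ⊕ 0b1001 = 0b0100.
P[3]: E(K, 0b1101) = 0b1011; 0b0011 ⊕ 0b1011 = 0b1000.
P[4]: E(K, 0b0011) = 0b0001; 0b1010 ⊕ 0b0001 = 0b1011.
P[5]: E(K, 0b1010) = 0b1010; 0b1011 ⊕ 0b1010 = 0b0001.

P[1] = 0b0100, P[2] = 0b0100, P[3] = 0b1000, P[4] = 0b1011, P[5] = 0b0001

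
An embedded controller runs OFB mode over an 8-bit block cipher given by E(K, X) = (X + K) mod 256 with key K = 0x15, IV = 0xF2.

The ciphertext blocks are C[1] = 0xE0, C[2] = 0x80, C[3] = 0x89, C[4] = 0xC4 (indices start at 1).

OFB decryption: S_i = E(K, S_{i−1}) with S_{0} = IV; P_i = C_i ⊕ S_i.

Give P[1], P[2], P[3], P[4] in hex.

P[1] = 0xE7, P[2] = 0x9C, P[3] = 0xB8, P[4] = 0x82

P[1]: S = E(K, 0xF2) = 0x07; 0xE0 ⊕ 0x07 = 0xE7.
P[2]: S = E(K, 0x07) = 0x1C; 0x80 ⊕ 0x1C = 0x9C.
P[3]: S = E(K, 0x1C) = 0x31; 0x89 ⊕ 0x31 = 0xB8.
P[4]: S = E(K, 0x31) = 0x46; 0xC4 ⊕ 0x46 = 0x82.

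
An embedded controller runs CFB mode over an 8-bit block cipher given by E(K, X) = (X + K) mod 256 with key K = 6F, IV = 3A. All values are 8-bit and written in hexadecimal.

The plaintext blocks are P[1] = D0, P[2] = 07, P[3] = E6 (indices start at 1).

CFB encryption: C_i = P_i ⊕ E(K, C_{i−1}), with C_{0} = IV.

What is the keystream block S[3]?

C[1]: E(K, 3A) = A9; D0 ⊕ A9 = 79.
C[2]: E(K, 79) = E8; 07 ⊕ E8 = EF.
C[3]: E(K, EF) = 5E; E6 ⊕ 5E = B8.
So S[3] = 5E.

5E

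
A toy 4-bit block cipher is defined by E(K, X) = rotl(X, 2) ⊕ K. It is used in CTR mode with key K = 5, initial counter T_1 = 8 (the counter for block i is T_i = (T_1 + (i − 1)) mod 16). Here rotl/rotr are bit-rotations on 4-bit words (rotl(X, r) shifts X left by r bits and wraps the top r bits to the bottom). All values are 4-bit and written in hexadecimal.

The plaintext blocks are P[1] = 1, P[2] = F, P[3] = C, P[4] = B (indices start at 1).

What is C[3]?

C[3] = 3

CTR encryption: S_i = E(K, T_i) where T_i is the counter for block i; C_i = P_i ⊕ S_i.
C[1]: T = 8, S = E(K, T) = 7; 1 ⊕ 7 = 6.
C[2]: T = 9, S = E(K, T) = 3; F ⊕ 3 = C.
C[3]: T = A, S = E(K, T) = F; C ⊕ F = 3.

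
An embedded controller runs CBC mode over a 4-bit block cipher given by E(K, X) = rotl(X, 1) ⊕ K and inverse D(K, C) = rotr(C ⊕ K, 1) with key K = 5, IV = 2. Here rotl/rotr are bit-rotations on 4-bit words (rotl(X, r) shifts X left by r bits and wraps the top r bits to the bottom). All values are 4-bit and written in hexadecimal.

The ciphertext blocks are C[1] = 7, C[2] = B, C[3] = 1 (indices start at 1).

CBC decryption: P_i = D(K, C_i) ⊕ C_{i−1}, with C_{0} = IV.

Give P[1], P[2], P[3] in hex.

P[1] = 3, P[2] = 0, P[3] = 9

P[1]: D(K, 7) = 1; 1 ⊕ 2 = 3.
P[2]: D(K, B) = 7; 7 ⊕ 7 = 0.
P[3]: D(K, 1) = 2; 2 ⊕ B = 9.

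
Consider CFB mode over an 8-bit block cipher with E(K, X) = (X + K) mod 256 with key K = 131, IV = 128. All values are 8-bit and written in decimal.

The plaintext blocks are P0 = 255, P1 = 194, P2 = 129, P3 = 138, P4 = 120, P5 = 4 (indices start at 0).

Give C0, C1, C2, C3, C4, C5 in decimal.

C0 = 252, C1 = 189, C2 = 193, C3 = 206, C4 = 41, C5 = 168

CFB encryption: C_i = P_i ⊕ E(K, C_{i−1}), with C_{−1} = IV.
C0: E(K, 128) = 3; 255 ⊕ 3 = 252.
C1: E(K, 252) = 127; 194 ⊕ 127 = 189.
C2: E(K, 189) = 64; 129 ⊕ 64 = 193.
C3: E(K, 193) = 68; 138 ⊕ 68 = 206.
C4: E(K, 206) = 81; 120 ⊕ 81 = 41.
C5: E(K, 41) = 172; 4 ⊕ 172 = 168.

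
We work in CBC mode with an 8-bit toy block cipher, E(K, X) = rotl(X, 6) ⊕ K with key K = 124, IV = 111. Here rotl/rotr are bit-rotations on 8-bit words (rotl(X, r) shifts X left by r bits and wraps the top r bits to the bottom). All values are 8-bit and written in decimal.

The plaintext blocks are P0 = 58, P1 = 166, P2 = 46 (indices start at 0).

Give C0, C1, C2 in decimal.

CBC encryption: C_i = E(K, P_i ⊕ C_{i−1}), with C_{−1} = IV.
C0: P0 ⊕ 111 = 85; E(K, 85) = 41.
C1: P1 ⊕ 41 = 143; E(K, 143) = 159.
C2: P2 ⊕ 159 = 177; E(K, 177) = 16.

C0 = 41, C1 = 159, C2 = 16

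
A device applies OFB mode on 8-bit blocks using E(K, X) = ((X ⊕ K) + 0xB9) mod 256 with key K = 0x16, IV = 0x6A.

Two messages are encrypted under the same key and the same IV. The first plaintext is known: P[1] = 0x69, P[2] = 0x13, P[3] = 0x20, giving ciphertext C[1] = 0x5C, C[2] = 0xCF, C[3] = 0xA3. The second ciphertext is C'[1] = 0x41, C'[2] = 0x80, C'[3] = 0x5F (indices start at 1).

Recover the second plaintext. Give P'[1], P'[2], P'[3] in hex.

In OFB with a reused IV, both messages share the same keystream S_i, so C_i ⊕ C'_i = P_i ⊕ P'_i and thus P'_i = P_i ⊕ C_i ⊕ C'_i.
P'[1]: 0x69 ⊕ 0x5C ⊕ 0x41 = 0x74.
P'[2]: 0x13 ⊕ 0xCF ⊕ 0x80 = 0x5C.
P'[3]: 0x20 ⊕ 0xA3 ⊕ 0x5F = 0xDC.

P'[1] = 0x74, P'[2] = 0x5C, P'[3] = 0xDC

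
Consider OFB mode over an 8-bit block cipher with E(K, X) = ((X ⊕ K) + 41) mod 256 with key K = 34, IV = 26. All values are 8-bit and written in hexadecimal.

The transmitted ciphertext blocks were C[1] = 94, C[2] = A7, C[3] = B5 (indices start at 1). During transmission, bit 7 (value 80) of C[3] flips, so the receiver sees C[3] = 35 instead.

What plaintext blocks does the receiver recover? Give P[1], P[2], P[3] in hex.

P[1] = C7, P[2] = 0F, P[3] = E8

OFB decryption: S_i = E(K, S_{i−1}) with S_{0} = IV; P_i = C_i ⊕ S_i.
Only C[3] changed, to 35. In OFB, a change in C_i flips the same bit in P_i only; the keystream is unaffected. Decrypting the received ciphertext:
P[1]: S = E(K, 26) = 53; 94 ⊕ 53 = C7.
P[2]: S = E(K, 53) = A8; A7 ⊕ A8 = 0F.
P[3]: S = E(K, A8) = DD; 35 ⊕ DD = E8.
Blocks that differ from the original plaintext: P[3].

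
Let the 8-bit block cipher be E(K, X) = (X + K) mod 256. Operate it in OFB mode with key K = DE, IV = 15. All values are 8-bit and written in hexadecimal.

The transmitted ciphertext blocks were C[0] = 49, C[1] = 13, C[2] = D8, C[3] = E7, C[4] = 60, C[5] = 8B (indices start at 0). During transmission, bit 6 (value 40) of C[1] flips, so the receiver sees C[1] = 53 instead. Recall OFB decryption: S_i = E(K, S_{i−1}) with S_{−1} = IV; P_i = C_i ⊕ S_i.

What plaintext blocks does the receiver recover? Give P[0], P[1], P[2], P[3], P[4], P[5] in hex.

Only C[1] changed, to 53. In OFB, a change in C_i flips the same bit in P_i only; the keystream is unaffected. Decrypting the received ciphertext:
P[0]: S = E(K, 15) = F3; 49 ⊕ F3 = BA.
P[1]: S = E(K, F3) = D1; 53 ⊕ D1 = 82.
P[2]: S = E(K, D1) = AF; D8 ⊕ AF = 77.
P[3]: S = E(K, AF) = 8D; E7 ⊕ 8D = 6A.
P[4]: S = E(K, 8D) = 6B; 60 ⊕ 6B = 0B.
P[5]: S = E(K, 6B) = 49; 8B ⊕ 49 = C2.
Blocks that differ from the original plaintext: P[1].

P[0] = BA, P[1] = 82, P[2] = 77, P[3] = 6A, P[4] = 0B, P[5] = C2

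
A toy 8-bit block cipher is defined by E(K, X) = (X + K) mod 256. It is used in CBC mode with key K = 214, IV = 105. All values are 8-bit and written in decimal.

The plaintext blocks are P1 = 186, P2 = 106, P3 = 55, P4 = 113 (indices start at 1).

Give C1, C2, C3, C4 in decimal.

CBC encryption: C_i = E(K, P_i ⊕ C_{i−1}), with C_{0} = IV.
C1: P1 ⊕ 105 = 211; E(K, 211) = 169.
C2: P2 ⊕ 169 = 195; E(K, 195) = 153.
C3: P3 ⊕ 153 = 174; E(K, 174) = 132.
C4: P4 ⊕ 132 = 245; E(K, 245) = 203.

C1 = 169, C2 = 153, C3 = 132, C4 = 203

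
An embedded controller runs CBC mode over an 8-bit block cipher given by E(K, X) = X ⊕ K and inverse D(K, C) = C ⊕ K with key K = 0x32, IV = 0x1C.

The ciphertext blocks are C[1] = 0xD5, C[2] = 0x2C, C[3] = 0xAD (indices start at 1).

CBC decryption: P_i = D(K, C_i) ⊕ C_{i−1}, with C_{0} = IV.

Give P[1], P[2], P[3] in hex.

P[1]: D(K, 0xD5) = 0xE7; 0xE7 ⊕ 0x1C = 0xFB.
P[2]: D(K, 0x2C) = 0x1E; 0x1E ⊕ 0xD5 = 0xCB.
P[3]: D(K, 0xAD) = 0x9F; 0x9F ⊕ 0x2C = 0xB3.

P[1] = 0xFB, P[2] = 0xCB, P[3] = 0xB3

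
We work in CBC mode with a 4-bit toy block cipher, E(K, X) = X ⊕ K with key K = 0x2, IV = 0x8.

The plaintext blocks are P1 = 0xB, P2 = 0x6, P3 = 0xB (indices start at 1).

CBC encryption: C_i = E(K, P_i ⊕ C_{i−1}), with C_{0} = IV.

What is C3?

C3 = 0xC

C1: P1 ⊕ 0x8 = 0x3; E(K, 0x3) = 0x1.
C2: P2 ⊕ 0x1 = 0x7; E(K, 0x7) = 0x5.
C3: P3 ⊕ 0x5 = 0xE; E(K, 0xE) = 0xC.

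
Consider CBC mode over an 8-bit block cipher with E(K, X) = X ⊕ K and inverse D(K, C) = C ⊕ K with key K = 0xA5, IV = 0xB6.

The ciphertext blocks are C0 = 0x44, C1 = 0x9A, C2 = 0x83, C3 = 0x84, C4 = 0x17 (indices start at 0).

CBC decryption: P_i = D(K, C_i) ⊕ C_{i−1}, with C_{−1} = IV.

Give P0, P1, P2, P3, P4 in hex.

P0 = 0x57, P1 = 0x7B, P2 = 0xBC, P3 = 0xA2, P4 = 0x36

P0: D(K, 0x44) = 0xE1; 0xE1 ⊕ 0xB6 = 0x57.
P1: D(K, 0x9A) = 0x3F; 0x3F ⊕ 0x44 = 0x7B.
P2: D(K, 0x83) = 0x26; 0x26 ⊕ 0x9A = 0xBC.
P3: D(K, 0x84) = 0x21; 0x21 ⊕ 0x83 = 0xA2.
P4: D(K, 0x17) = 0xB2; 0xB2 ⊕ 0x84 = 0x36.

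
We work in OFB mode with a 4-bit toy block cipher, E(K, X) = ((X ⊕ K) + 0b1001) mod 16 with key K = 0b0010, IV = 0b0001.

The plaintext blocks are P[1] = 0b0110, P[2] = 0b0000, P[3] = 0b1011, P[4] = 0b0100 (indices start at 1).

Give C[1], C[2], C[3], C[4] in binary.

OFB encryption: S_i = E(K, S_{i−1}) with S_{0} = IV; C_i = P_i ⊕ S_i.
C[1]: S = E(K, 0b0001) = 0b1100; 0b0110 ⊕ 0b1100 = 0b1010.
C[2]: S = E(K, 0b1100) = 0b0111; 0b0000 ⊕ 0b0111 = 0b0111.
C[3]: S = E(K, 0b0111) = 0b1110; 0b1011 ⊕ 0b1110 = 0b0101.
C[4]: S = E(K, 0b1110) = 0b0101; 0b0100 ⊕ 0b0101 = 0b0001.

C[1] = 0b1010, C[2] = 0b0111, C[3] = 0b0101, C[4] = 0b0001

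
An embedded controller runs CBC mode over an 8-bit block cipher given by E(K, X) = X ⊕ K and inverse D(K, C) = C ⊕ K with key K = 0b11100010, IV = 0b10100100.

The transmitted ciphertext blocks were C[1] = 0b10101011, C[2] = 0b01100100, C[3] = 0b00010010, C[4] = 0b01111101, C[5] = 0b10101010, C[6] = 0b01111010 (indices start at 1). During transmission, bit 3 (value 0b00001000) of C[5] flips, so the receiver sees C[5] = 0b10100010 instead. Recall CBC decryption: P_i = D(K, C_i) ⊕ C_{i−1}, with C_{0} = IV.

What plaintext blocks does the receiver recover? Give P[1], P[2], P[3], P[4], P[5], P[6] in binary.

Only C[5] changed, to 0b10100010. In CBC, a change in C_i garbles P_i and flips the same bit in P_{i+1}. Decrypting the received ciphertext:
P[1]: D(K, 0b10101011) = 0b01001001; 0b01001001 ⊕ 0b10100100 = 0b11101101.
P[2]: D(K, 0b01100100) = 0b10000110; 0b10000110 ⊕ 0b10101011 = 0b00101101.
P[3]: D(K, 0b00010010) = 0b11110000; 0b11110000 ⊕ 0b01100100 = 0b10010100.
P[4]: D(K, 0b01111101) = 0b10011111; 0b10011111 ⊕ 0b00010010 = 0b10001101.
P[5]: D(K, 0b10100010) = 0b01000000; 0b01000000 ⊕ 0b01111101 = 0b00111101.
P[6]: D(K, 0b01111010) = 0b10011000; 0b10011000 ⊕ 0b10100010 = 0b00111010.
Blocks that differ from the original plaintext: P[5], P[6].

P[1] = 0b11101101, P[2] = 0b00101101, P[3] = 0b10010100, P[4] = 0b10001101, P[5] = 0b00111101, P[6] = 0b00111010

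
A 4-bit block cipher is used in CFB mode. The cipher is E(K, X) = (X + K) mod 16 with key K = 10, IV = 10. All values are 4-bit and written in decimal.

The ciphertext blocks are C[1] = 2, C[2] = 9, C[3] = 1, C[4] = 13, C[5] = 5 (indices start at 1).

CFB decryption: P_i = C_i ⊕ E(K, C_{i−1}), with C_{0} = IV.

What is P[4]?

P[4] = 6

P[4]: E(K, 1) = 11; 13 ⊕ 11 = 6.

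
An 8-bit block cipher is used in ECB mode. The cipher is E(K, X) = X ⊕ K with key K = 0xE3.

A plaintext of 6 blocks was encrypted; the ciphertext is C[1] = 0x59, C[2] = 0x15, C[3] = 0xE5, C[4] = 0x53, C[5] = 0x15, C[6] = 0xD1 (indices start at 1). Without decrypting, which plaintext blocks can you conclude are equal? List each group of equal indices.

P[2] = P[5]

ECB encrypts each block independently with the same key, so equal ciphertext blocks imply equal plaintext blocks.
C[2] = C[5] = 0x15, so P[2] = P[5].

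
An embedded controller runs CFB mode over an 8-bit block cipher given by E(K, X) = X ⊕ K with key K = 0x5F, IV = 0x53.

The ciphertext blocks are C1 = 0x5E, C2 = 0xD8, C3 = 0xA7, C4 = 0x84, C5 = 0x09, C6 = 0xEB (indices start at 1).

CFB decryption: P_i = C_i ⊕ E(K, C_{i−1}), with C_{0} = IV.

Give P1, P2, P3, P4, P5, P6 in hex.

P1 = 0x52, P2 = 0xD9, P3 = 0x20, P4 = 0x7C, P5 = 0xD2, P6 = 0xBD

P1: E(K, 0x53) = 0x0C; 0x5E ⊕ 0x0C = 0x52.
P2: E(K, 0x5E) = 0x01; 0xD8 ⊕ 0x01 = 0xD9.
P3: E(K, 0xD8) = 0x87; 0xA7 ⊕ 0x87 = 0x20.
P4: E(K, 0xA7) = 0xF8; 0x84 ⊕ 0xF8 = 0x7C.
P5: E(K, 0x84) = 0xDB; 0x09 ⊕ 0xDB = 0xD2.
P6: E(K, 0x09) = 0x56; 0xEB ⊕ 0x56 = 0xBD.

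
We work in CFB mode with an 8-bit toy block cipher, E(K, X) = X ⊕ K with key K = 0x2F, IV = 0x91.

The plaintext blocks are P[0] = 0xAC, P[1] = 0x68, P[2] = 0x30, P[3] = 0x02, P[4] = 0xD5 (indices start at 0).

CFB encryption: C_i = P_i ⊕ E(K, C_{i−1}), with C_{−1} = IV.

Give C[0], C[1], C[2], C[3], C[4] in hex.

C[0] = 0x12, C[1] = 0x55, C[2] = 0x4A, C[3] = 0x67, C[4] = 0x9D

C[0]: E(K, 0x91) = 0xBE; 0xAC ⊕ 0xBE = 0x12.
C[1]: E(K, 0x12) = 0x3D; 0x68 ⊕ 0x3D = 0x55.
C[2]: E(K, 0x55) = 0x7A; 0x30 ⊕ 0x7A = 0x4A.
C[3]: E(K, 0x4A) = 0x65; 0x02 ⊕ 0x65 = 0x67.
C[4]: E(K, 0x67) = 0x48; 0xD5 ⊕ 0x48 = 0x9D.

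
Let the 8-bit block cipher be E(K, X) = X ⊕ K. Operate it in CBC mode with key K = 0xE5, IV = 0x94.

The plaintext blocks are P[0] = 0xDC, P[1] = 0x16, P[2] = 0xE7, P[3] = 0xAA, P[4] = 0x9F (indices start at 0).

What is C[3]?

C[3] = 0x13

CBC encryption: C_i = E(K, P_i ⊕ C_{i−1}), with C_{−1} = IV.
C[0]: P[0] ⊕ 0x94 = 0x48; E(K, 0x48) = 0xAD.
C[1]: P[1] ⊕ 0xAD = 0xBB; E(K, 0xBB) = 0x5E.
C[2]: P[2] ⊕ 0x5E = 0xB9; E(K, 0xB9) = 0x5C.
C[3]: P[3] ⊕ 0x5C = 0xF6; E(K, 0xF6) = 0x13.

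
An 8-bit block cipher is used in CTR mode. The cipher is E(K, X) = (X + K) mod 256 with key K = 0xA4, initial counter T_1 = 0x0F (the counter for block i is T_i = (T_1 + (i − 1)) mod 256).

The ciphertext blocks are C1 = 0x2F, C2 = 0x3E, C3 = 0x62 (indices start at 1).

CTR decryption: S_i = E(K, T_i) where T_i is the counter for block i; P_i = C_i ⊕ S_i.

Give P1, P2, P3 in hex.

P1 = 0x9C, P2 = 0x8A, P3 = 0xD7

P1: T = 0x0F, S = E(K, T) = 0xB3; 0x2F ⊕ 0xB3 = 0x9C.
P2: T = 0x10, S = E(K, T) = 0xB4; 0x3E ⊕ 0xB4 = 0x8A.
P3: T = 0x11, S = E(K, T) = 0xB5; 0x62 ⊕ 0xB5 = 0xD7.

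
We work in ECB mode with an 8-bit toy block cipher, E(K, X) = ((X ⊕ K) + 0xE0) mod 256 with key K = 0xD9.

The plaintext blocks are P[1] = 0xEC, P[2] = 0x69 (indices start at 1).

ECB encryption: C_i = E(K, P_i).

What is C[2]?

C[2]: E(K, 0x69) = 0x90.

C[2] = 0x90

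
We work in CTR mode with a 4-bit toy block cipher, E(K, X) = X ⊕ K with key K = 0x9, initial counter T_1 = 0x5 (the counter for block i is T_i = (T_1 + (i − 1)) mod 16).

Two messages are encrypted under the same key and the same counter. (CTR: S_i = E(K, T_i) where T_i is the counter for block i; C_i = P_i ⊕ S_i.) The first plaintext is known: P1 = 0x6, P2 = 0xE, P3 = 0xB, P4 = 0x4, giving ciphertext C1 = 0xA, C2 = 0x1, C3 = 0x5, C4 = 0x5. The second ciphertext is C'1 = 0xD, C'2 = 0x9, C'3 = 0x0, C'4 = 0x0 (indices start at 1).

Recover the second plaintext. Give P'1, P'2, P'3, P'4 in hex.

P'1 = 0x1, P'2 = 0x6, P'3 = 0xE, P'4 = 0x1

In CTR with a reused counter, both messages share the same keystream S_i, so C_i ⊕ C'_i = P_i ⊕ P'_i and thus P'_i = P_i ⊕ C_i ⊕ C'_i.
P'1: 0x6 ⊕ 0xA ⊕ 0xD = 0x1.
P'2: 0xE ⊕ 0x1 ⊕ 0x9 = 0x6.
P'3: 0xB ⊕ 0x5 ⊕ 0x0 = 0xE.
P'4: 0x4 ⊕ 0x5 ⊕ 0x0 = 0x1.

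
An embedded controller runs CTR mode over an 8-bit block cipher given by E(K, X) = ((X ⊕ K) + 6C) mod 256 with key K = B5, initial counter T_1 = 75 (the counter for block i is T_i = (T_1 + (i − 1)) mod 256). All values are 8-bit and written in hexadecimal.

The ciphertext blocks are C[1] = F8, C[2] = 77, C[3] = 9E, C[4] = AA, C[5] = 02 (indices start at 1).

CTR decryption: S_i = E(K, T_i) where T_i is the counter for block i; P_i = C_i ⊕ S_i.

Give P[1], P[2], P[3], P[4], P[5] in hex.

P[1] = D4, P[2] = 58, P[3] = B0, P[4] = 93, P[5] = 3A

P[1]: T = 75, S = E(K, T) = 2C; F8 ⊕ 2C = D4.
P[2]: T = 76, S = E(K, T) = 2F; 77 ⊕ 2F = 58.
P[3]: T = 77, S = E(K, T) = 2E; 9E ⊕ 2E = B0.
P[4]: T = 78, S = E(K, T) = 39; AA ⊕ 39 = 93.
P[5]: T = 79, S = E(K, T) = 38; 02 ⊕ 38 = 3A.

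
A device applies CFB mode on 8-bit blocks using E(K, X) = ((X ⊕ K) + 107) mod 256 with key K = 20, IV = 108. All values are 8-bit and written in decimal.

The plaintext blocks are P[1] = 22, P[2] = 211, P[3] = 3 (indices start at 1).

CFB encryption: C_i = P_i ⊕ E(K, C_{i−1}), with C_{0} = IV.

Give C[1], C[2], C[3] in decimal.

C[1] = 245, C[2] = 159, C[3] = 245

C[1]: E(K, 108) = 227; 22 ⊕ 227 = 245.
C[2]: E(K, 245) = 76; 211 ⊕ 76 = 159.
C[3]: E(K, 159) = 246; 3 ⊕ 246 = 245.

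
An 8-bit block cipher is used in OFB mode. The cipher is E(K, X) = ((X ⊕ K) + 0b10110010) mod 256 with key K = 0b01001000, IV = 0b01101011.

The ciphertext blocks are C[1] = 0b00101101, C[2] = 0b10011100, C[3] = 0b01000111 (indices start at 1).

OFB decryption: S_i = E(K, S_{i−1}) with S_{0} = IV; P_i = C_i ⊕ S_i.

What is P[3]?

P[3] = 0b11111110

P[1]: S = E(K, 0b01101011) = 0b11010101; 0b00101101 ⊕ 0b11010101 = 0b11111000.
P[2]: S = E(K, 0b11010101) = 0b01001111; 0b10011100 ⊕ 0b01001111 = 0b11010011.
P[3]: S = E(K, 0b01001111) = 0b10111001; 0b01000111 ⊕ 0b10111001 = 0b11111110.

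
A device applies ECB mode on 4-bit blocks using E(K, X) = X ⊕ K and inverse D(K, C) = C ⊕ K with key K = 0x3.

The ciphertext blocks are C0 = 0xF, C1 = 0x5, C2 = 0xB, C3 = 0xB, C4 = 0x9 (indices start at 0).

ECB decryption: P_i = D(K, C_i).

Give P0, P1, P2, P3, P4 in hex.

P0: D(K, 0xF) = 0xC.
P1: D(K, 0x5) = 0x6.
P2: D(K, 0xB) = 0x8.
P3: D(K, 0xB) = 0x8.
P4: D(K, 0x9) = 0xA.

P0 = 0xC, P1 = 0x6, P2 = 0x8, P3 = 0x8, P4 = 0xA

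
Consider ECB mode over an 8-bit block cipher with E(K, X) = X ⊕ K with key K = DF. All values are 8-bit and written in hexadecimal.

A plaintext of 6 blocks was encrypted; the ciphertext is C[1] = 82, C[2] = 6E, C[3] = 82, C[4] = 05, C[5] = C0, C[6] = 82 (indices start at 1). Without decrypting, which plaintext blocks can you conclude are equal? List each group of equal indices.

P[1] = P[3] = P[6]

ECB encrypts each block independently with the same key, so equal ciphertext blocks imply equal plaintext blocks.
C[1] = C[3] = C[6] = 82, so P[1] = P[3] = P[6].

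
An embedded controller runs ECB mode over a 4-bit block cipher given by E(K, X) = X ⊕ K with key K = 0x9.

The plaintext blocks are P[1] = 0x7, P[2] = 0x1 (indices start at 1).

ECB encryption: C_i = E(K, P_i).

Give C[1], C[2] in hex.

C[1] = 0xE, C[2] = 0x8

C[1]: E(K, 0x7) = 0xE.
C[2]: E(K, 0x1) = 0x8.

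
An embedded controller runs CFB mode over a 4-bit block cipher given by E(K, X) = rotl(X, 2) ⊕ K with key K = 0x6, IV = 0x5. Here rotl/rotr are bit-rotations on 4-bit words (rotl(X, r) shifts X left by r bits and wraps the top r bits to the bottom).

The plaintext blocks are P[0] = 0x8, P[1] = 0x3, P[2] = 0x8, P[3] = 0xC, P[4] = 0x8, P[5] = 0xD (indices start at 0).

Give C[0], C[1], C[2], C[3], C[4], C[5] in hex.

CFB encryption: C_i = P_i ⊕ E(K, C_{i−1}), with C_{−1} = IV.
C[0]: E(K, 0x5) = 0x3; 0x8 ⊕ 0x3 = 0xB.
C[1]: E(K, 0xB) = 0x8; 0x3 ⊕ 0x8 = 0xB.
C[2]: E(K, 0xB) = 0x8; 0x8 ⊕ 0x8 = 0x0.
C[3]: E(K, 0x0) = 0x6; 0xC ⊕ 0x6 = 0xA.
C[4]: E(K, 0xA) = 0xC; 0x8 ⊕ 0xC = 0x4.
C[5]: E(K, 0x4) = 0x7; 0xD ⊕ 0x7 = 0xA.

C[0] = 0xB, C[1] = 0xB, C[2] = 0x0, C[3] = 0xA, C[4] = 0x4, C[5] = 0xA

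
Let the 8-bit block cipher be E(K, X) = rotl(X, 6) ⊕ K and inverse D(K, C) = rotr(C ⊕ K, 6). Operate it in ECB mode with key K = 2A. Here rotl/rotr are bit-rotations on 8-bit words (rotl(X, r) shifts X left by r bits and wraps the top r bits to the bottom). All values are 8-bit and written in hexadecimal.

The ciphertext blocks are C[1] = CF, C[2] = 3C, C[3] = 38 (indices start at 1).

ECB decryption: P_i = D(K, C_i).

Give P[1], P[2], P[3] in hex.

P[1] = 97, P[2] = 58, P[3] = 48

P[1]: D(K, CF) = 97.
P[2]: D(K, 3C) = 58.
P[3]: D(K, 38) = 48.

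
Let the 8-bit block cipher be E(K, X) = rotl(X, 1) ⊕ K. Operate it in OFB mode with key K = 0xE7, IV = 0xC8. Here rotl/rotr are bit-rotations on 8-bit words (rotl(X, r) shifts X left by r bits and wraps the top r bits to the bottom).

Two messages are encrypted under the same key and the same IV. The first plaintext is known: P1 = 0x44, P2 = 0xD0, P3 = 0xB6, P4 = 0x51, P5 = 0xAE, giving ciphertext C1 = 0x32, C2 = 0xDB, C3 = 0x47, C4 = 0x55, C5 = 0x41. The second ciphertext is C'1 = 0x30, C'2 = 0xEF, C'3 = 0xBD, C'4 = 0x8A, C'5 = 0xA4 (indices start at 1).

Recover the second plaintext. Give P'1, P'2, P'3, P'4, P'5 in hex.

In OFB with a reused IV, both messages share the same keystream S_i, so C_i ⊕ C'_i = P_i ⊕ P'_i and thus P'_i = P_i ⊕ C_i ⊕ C'_i.
P'1: 0x44 ⊕ 0x32 ⊕ 0x30 = 0x46.
P'2: 0xD0 ⊕ 0xDB ⊕ 0xEF = 0xE4.
P'3: 0xB6 ⊕ 0x47 ⊕ 0xBD = 0x4C.
P'4: 0x51 ⊕ 0x55 ⊕ 0x8A = 0x8E.
P'5: 0xAE ⊕ 0x41 ⊕ 0xA4 = 0x4B.

P'1 = 0x46, P'2 = 0xE4, P'3 = 0x4C, P'4 = 0x8E, P'5 = 0x4B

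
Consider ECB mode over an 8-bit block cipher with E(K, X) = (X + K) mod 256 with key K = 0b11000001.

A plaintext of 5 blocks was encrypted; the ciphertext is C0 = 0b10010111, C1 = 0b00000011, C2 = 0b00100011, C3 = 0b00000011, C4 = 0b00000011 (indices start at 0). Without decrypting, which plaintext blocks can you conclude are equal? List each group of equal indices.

ECB encrypts each block independently with the same key, so equal ciphertext blocks imply equal plaintext blocks.
C1 = C3 = C4 = 0b00000011, so P1 = P3 = P4.

P1 = P3 = P4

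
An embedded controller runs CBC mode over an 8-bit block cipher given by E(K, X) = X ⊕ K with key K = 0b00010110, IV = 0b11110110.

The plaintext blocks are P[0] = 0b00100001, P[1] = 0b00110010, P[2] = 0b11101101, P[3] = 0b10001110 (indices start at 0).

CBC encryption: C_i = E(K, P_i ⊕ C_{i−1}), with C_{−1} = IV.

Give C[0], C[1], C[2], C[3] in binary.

C[0]: P[0] ⊕ 0b11110110 = 0b11010111; E(K, 0b11010111) = 0b11000001.
C[1]: P[1] ⊕ 0b11000001 = 0b11110011; E(K, 0b11110011) = 0b11100101.
C[2]: P[2] ⊕ 0b11100101 = 0b00001000; E(K, 0b00001000) = 0b00011110.
C[3]: P[3] ⊕ 0b00011110 = 0b10010000; E(K, 0b10010000) = 0b10000110.

C[0] = 0b11000001, C[1] = 0b11100101, C[2] = 0b00011110, C[3] = 0b10000110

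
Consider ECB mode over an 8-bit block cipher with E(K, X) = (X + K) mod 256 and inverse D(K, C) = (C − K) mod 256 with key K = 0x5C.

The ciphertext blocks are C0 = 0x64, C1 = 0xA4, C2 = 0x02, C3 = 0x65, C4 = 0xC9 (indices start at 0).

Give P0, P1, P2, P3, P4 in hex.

ECB decryption: P_i = D(K, C_i).
P0: D(K, 0x64) = 0x08.
P1: D(K, 0xA4) = 0x48.
P2: D(K, 0x02) = 0xA6.
P3: D(K, 0x65) = 0x09.
P4: D(K, 0xC9) = 0x6D.

P0 = 0x08, P1 = 0x48, P2 = 0xA6, P3 = 0x09, P4 = 0x6D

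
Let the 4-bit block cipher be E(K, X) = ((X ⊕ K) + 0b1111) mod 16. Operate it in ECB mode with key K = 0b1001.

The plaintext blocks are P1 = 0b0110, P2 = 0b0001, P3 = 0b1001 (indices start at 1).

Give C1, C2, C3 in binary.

ECB encryption: C_i = E(K, P_i).
C1: E(K, 0b0110) = 0b1110.
C2: E(K, 0b0001) = 0b0111.
C3: E(K, 0b1001) = 0b1111.

C1 = 0b1110, C2 = 0b0111, C3 = 0b1111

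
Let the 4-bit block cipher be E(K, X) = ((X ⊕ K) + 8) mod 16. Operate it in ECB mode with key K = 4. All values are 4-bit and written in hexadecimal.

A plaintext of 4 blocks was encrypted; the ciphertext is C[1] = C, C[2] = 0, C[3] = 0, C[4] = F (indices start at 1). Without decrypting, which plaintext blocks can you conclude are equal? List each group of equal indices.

ECB encrypts each block independently with the same key, so equal ciphertext blocks imply equal plaintext blocks.
C[2] = C[3] = 0, so P[2] = P[3].

P[2] = P[3]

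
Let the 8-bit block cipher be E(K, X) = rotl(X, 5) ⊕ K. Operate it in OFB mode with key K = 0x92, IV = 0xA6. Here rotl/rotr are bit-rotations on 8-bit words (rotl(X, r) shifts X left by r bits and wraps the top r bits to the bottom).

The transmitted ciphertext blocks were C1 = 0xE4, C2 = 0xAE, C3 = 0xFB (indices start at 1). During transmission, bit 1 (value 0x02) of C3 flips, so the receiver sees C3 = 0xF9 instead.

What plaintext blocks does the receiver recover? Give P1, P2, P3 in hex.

OFB decryption: S_i = E(K, S_{i−1}) with S_{0} = IV; P_i = C_i ⊕ S_i.
Only C3 changed, to 0xF9. In OFB, a change in C_i flips the same bit in P_i only; the keystream is unaffected. Decrypting the received ciphertext:
P1: S = E(K, 0xA6) = 0x46; 0xE4 ⊕ 0x46 = 0xA2.
P2: S = E(K, 0x46) = 0x5A; 0xAE ⊕ 0x5A = 0xF4.
P3: S = E(K, 0x5A) = 0xD9; 0xF9 ⊕ 0xD9 = 0x20.
Blocks that differ from the original plaintext: P3.

P1 = 0xA2, P2 = 0xF4, P3 = 0x20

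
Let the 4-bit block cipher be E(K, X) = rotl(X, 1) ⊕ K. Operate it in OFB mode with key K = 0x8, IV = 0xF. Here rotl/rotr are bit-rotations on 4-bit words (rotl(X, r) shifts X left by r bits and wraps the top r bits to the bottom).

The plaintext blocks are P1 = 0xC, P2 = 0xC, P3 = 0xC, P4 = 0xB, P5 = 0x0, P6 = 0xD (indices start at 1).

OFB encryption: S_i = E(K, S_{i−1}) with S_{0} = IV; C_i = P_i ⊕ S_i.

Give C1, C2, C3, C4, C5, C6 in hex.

C1 = 0xB, C2 = 0xA, C3 = 0x8, C4 = 0xB, C5 = 0x8, C6 = 0x4

C1: S = E(K, 0xF) = 0x7; 0xC ⊕ 0x7 = 0xB.
C2: S = E(K, 0x7) = 0x6; 0xC ⊕ 0x6 = 0xA.
C3: S = E(K, 0x6) = 0x4; 0xC ⊕ 0x4 = 0x8.
C4: S = E(K, 0x4) = 0x0; 0xB ⊕ 0x0 = 0xB.
C5: S = E(K, 0x0) = 0x8; 0x0 ⊕ 0x8 = 0x8.
C6: S = E(K, 0x8) = 0x9; 0xD ⊕ 0x9 = 0x4.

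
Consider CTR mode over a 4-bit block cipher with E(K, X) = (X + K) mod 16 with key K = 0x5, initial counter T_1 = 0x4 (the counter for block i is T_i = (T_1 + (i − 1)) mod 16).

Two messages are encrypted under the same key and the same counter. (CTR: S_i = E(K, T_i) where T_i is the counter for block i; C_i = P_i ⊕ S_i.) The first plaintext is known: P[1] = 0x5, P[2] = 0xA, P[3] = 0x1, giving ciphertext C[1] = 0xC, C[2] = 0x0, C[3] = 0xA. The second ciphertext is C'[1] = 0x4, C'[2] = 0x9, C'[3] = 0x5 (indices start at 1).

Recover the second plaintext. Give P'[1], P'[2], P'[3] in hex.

In CTR with a reused counter, both messages share the same keystream S_i, so C_i ⊕ C'_i = P_i ⊕ P'_i and thus P'_i = P_i ⊕ C_i ⊕ C'_i.
P'[1]: 0x5 ⊕ 0xC ⊕ 0x4 = 0xD.
P'[2]: 0xA ⊕ 0x0 ⊕ 0x9 = 0x3.
P'[3]: 0x1 ⊕ 0xA ⊕ 0x5 = 0xE.

P'[1] = 0xD, P'[2] = 0x3, P'[3] = 0xE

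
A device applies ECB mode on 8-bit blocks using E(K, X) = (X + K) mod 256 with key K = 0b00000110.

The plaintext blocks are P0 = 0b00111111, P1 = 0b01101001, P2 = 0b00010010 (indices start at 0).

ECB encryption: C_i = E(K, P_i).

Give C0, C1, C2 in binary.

C0: E(K, 0b00111111) = 0b01000101.
C1: E(K, 0b01101001) = 0b01101111.
C2: E(K, 0b00010010) = 0b00011000.

C0 = 0b01000101, C1 = 0b01101111, C2 = 0b00011000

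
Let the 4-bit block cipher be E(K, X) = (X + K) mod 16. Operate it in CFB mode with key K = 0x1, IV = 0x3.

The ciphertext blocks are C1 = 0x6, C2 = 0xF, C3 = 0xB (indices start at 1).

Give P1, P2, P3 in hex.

CFB decryption: P_i = C_i ⊕ E(K, C_{i−1}), with C_{0} = IV.
P1: E(K, 0x3) = 0x4; 0x6 ⊕ 0x4 = 0x2.
P2: E(K, 0x6) = 0x7; 0xF ⊕ 0x7 = 0x8.
P3: E(K, 0xF) = 0x0; 0xB ⊕ 0x0 = 0xB.

P1 = 0x2, P2 = 0x8, P3 = 0xB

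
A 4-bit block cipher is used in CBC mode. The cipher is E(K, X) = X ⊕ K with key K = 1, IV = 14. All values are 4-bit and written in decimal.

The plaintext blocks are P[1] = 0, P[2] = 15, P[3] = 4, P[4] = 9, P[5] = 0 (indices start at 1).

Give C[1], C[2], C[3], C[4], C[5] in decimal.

CBC encryption: C_i = E(K, P_i ⊕ C_{i−1}), with C_{0} = IV.
C[1]: P[1] ⊕ 14 = 14; E(K, 14) = 15.
C[2]: P[2] ⊕ 15 = 0; E(K, 0) = 1.
C[3]: P[3] ⊕ 1 = 5; E(K, 5) = 4.
C[4]: P[4] ⊕ 4 = 13; E(K, 13) = 12.
C[5]: P[5] ⊕ 12 = 12; E(K, 12) = 13.

C[1] = 15, C[2] = 1, C[3] = 4, C[4] = 12, C[5] = 13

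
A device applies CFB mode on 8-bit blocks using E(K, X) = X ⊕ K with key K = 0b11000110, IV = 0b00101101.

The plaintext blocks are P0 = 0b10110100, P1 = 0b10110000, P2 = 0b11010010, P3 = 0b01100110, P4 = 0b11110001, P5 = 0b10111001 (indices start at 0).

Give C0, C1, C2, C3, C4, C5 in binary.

C0 = 0b01011111, C1 = 0b00101001, C2 = 0b00111101, C3 = 0b10011101, C4 = 0b10101010, C5 = 0b11010101

CFB encryption: C_i = P_i ⊕ E(K, C_{i−1}), with C_{−1} = IV.
C0: E(K, 0b00101101) = 0b11101011; 0b10110100 ⊕ 0b11101011 = 0b01011111.
C1: E(K, 0b01011111) = 0b10011001; 0b10110000 ⊕ 0b10011001 = 0b00101001.
C2: E(K, 0b00101001) = 0b11101111; 0b11010010 ⊕ 0b11101111 = 0b00111101.
C3: E(K, 0b00111101) = 0b11111011; 0b01100110 ⊕ 0b11111011 = 0b10011101.
C4: E(K, 0b10011101) = 0b01011011; 0b11110001 ⊕ 0b01011011 = 0b10101010.
C5: E(K, 0b10101010) = 0b01101100; 0b10111001 ⊕ 0b01101100 = 0b11010101.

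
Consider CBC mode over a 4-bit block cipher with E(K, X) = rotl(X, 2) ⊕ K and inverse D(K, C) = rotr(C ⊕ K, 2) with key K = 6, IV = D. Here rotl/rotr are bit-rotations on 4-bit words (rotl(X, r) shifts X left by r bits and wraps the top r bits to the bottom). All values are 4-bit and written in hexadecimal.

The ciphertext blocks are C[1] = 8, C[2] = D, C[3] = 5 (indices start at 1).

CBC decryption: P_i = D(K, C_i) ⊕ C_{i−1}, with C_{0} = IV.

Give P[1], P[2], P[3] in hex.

P[1] = 6, P[2] = 6, P[3] = 1

P[1]: D(K, 8) = B; B ⊕ D = 6.
P[2]: D(K, D) = E; E ⊕ 8 = 6.
P[3]: D(K, 5) = C; C ⊕ D = 1.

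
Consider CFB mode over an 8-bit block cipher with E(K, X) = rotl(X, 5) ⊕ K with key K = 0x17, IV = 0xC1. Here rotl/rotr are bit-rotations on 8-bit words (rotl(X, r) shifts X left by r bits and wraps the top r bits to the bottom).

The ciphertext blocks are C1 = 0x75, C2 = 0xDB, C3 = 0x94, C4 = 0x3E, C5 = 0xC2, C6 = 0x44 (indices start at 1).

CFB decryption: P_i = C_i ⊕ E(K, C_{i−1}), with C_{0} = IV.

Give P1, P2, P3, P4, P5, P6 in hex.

P1: E(K, 0xC1) = 0x2F; 0x75 ⊕ 0x2F = 0x5A.
P2: E(K, 0x75) = 0xB9; 0xDB ⊕ 0xB9 = 0x62.
P3: E(K, 0xDB) = 0x6C; 0x94 ⊕ 0x6C = 0xF8.
P4: E(K, 0x94) = 0x85; 0x3E ⊕ 0x85 = 0xBB.
P5: E(K, 0x3E) = 0xD0; 0xC2 ⊕ 0xD0 = 0x12.
P6: E(K, 0xC2) = 0x4F; 0x44 ⊕ 0x4F = 0x0B.

P1 = 0x5A, P2 = 0x62, P3 = 0xF8, P4 = 0xBB, P5 = 0x12, P6 = 0x0B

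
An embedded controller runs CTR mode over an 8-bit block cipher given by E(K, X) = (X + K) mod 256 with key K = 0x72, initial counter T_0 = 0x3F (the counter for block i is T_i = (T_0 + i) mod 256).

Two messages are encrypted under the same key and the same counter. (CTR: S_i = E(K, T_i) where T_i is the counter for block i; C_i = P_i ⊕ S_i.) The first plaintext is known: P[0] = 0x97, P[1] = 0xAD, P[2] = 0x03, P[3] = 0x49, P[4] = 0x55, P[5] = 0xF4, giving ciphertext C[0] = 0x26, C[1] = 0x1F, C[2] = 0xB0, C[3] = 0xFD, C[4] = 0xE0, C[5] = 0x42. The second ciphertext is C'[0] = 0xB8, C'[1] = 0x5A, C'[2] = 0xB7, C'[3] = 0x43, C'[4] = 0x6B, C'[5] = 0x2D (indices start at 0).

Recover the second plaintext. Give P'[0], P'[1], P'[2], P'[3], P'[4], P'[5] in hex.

P'[0] = 0x09, P'[1] = 0xE8, P'[2] = 0x04, P'[3] = 0xF7, P'[4] = 0xDE, P'[5] = 0x9B

In CTR with a reused counter, both messages share the same keystream S_i, so C_i ⊕ C'_i = P_i ⊕ P'_i and thus P'_i = P_i ⊕ C_i ⊕ C'_i.
P'[0]: 0x97 ⊕ 0x26 ⊕ 0xB8 = 0x09.
P'[1]: 0xAD ⊕ 0x1F ⊕ 0x5A = 0xE8.
P'[2]: 0x03 ⊕ 0xB0 ⊕ 0xB7 = 0x04.
P'[3]: 0x49 ⊕ 0xFD ⊕ 0x43 = 0xF7.
P'[4]: 0x55 ⊕ 0xE0 ⊕ 0x6B = 0xDE.
P'[5]: 0xF4 ⊕ 0x42 ⊕ 0x2D = 0x9B.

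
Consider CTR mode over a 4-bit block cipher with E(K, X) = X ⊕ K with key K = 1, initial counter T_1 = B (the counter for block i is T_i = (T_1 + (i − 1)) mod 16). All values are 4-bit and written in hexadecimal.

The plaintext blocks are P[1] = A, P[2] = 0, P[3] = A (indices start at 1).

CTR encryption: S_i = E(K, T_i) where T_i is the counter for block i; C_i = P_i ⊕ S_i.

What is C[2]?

C[2] = D

C[1]: T = B, S = E(K, T) = A; A ⊕ A = 0.
C[2]: T = C, S = E(K, T) = D; 0 ⊕ D = D.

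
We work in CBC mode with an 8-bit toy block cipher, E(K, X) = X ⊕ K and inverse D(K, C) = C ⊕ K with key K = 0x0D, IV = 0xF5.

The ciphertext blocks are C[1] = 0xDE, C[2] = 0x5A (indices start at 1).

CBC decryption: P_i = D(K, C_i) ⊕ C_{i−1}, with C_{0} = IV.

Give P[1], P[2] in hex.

P[1]: D(K, 0xDE) = 0xD3; 0xD3 ⊕ 0xF5 = 0x26.
P[2]: D(K, 0x5A) = 0x57; 0x57 ⊕ 0xDE = 0x89.

P[1] = 0x26, P[2] = 0x89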